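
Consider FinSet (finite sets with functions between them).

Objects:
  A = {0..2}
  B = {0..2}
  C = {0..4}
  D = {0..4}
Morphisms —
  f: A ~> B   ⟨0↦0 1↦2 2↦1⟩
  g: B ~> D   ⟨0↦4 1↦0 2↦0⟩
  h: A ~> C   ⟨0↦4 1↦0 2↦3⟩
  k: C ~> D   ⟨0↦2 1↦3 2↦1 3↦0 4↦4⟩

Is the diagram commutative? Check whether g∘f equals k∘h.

1) trace f;g:
  0 f~>0 g~>4
  1 f~>2 g~>0
  2 f~>1 g~>0
  composite₁ = ⟨0↦4 1↦0 2↦0⟩
2) trace h;k:
  0 h~>4 k~>4
  1 h~>0 k~>2
  2 h~>3 k~>0
  composite₂ = ⟨0↦4 1↦2 2↦0⟩
Equal? NO — does not commute

Answer: DOES NOT COMMUTE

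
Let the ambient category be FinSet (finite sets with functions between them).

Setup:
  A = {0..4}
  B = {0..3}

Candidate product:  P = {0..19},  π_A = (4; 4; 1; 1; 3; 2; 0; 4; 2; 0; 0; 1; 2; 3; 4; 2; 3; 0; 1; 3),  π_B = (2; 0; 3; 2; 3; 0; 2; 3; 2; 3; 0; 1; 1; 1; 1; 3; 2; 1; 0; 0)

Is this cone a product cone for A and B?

Answer: VALID PRODUCT

Trace:
|A|·|B| = 5·4 = 20;  |P| = 20
Check the pairing map k ↦ (π_A(k), π_B(k)):
  0 ↦ (4,2)
  1 ↦ (4,0)
  2 ↦ (1,3)
  3 ↦ (1,2)
  4 ↦ (3,3)
  5 ↦ (2,0)
  6 ↦ (0,2)
  7 ↦ (4,3)
  8 ↦ (2,2)
  9 ↦ (0,3)
  10 ↦ (0,0)
  11 ↦ (1,1)
  12 ↦ (2,1)
  13 ↦ (3,1)
  14 ↦ (4,1)
  15 ↦ (2,3)
  16 ↦ (3,2)
  17 ↦ (0,1)
  18 ↦ (1,0)
  19 ↦ (3,0)
distinct pairs in image: 20 / 20 needed
  → bijection onto A×B; projections well-typed.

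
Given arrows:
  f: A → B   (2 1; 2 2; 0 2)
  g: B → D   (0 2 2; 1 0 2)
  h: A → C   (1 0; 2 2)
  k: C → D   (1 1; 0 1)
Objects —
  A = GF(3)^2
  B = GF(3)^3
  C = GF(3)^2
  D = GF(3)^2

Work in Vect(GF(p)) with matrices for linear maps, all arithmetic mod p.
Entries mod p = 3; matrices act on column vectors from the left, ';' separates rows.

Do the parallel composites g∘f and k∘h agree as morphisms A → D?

Along f;g (path 1):
  e0=(1,0) f→(2,2,0) g→(1,2)
  e1=(0,1) f→(1,2,2) g→(2,2)
  result₁ = (1 2; 2 2)
Along h;k (path 2):
  e0=(1,0) h→(1,2) k→(0,2)
  e1=(0,1) h→(0,2) k→(2,2)
  result₂ = (0 2; 2 2)
Equal? distinct morphisms ✗

Answer: DOES NOT COMMUTE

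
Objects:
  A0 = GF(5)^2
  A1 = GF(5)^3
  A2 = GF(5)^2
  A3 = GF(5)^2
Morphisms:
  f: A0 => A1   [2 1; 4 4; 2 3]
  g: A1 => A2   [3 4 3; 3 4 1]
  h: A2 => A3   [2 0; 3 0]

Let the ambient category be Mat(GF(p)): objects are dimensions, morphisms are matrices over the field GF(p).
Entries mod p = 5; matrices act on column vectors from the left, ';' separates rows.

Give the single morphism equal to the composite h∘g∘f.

  e0=[1,0] f=>[2,4,2] g=>[3,4] h=>[1,4]
  e1=[0,1] f=>[1,4,3] g=>[3,2] h=>[1,4]
composite: [1 1; 4 4]

Answer: [1 1; 4 4]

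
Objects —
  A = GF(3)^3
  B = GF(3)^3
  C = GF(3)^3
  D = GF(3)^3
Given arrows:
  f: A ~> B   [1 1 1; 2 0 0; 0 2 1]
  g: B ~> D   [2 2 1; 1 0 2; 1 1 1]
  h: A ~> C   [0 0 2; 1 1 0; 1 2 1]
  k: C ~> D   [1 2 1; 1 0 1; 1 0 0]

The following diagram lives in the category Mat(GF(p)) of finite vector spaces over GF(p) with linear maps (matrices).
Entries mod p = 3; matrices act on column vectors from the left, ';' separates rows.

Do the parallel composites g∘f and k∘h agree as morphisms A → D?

Answer: COMMUTES

Derivation:
1) trace f;g:
  e0=(1,0,0) f~>(1,2,0) g~>(0,1,0)
  e1=(0,1,0) f~>(1,0,2) g~>(1,2,0)
  e2=(0,0,1) f~>(1,0,1) g~>(0,0,2)
  ⟦path⟧₁ = [0 1 0; 1 2 0; 0 0 2]
2) trace h;k:
  e0=(1,0,0) h~>(0,1,1) k~>(0,1,0)
  e1=(0,1,0) h~>(0,1,2) k~>(1,2,0)
  e2=(0,0,1) h~>(2,0,1) k~>(0,0,2)
  ⟦path⟧₂ = [0 1 0; 1 2 0; 0 0 2]
Equal? YES — commutes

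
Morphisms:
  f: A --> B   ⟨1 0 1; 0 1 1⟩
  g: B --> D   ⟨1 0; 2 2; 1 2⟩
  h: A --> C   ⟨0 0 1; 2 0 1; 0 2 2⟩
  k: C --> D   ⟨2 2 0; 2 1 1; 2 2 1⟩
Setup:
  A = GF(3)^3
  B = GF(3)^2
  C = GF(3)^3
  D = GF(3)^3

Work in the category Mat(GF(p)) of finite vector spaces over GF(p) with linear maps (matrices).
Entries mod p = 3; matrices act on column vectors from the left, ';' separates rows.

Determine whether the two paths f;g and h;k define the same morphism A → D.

Answer: DOES NOT COMMUTE

Work:
Along f;g (path 1):
  e0=⟨1,0,0⟩ f-->⟨1,0⟩ g-->⟨1,2,1⟩
  e1=⟨0,1,0⟩ f-->⟨0,1⟩ g-->⟨0,2,2⟩
  e2=⟨0,0,1⟩ f-->⟨1,1⟩ g-->⟨1,1,0⟩
  composite₁ = ⟨1 0 1; 2 2 1; 1 2 0⟩
Along h;k (path 2):
  e0=⟨1,0,0⟩ h-->⟨0,2,0⟩ k-->⟨1,2,1⟩
  e1=⟨0,1,0⟩ h-->⟨0,0,2⟩ k-->⟨0,2,2⟩
  e2=⟨0,0,1⟩ h-->⟨1,1,2⟩ k-->⟨1,2,0⟩
  composite₂ = ⟨1 0 1; 2 2 2; 1 2 0⟩
Equal? NO — does not commute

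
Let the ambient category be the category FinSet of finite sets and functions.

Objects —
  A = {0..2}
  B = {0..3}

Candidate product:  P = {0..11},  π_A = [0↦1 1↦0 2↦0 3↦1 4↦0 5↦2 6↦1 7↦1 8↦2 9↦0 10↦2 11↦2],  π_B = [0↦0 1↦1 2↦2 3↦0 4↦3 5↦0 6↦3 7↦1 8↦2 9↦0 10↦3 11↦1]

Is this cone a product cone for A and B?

Answer: NOT A VALID PRODUCT — duplicate pair at indices 0,3

Trace:
|A|·|B| = 3·4 = 12;  |P| = 12
Check the pairing map k ↦ (π_A(k), π_B(k)):
  0 ↦ (1,0)
  1 ↦ (0,1)
  2 ↦ (0,2)
  3 ↦ (1,0)  ✗ repeats pair of k=0
  4 ↦ (0,3)
  5 ↦ (2,0)
  6 ↦ (1,3)
  7 ↦ (1,1)
  8 ↦ (2,2)
  9 ↦ (0,0)
  10 ↦ (2,3)
  11 ↦ (2,1)
distinct pairs in image: 11 / 12 needed
  → (1,0) hit at k=0 and k=3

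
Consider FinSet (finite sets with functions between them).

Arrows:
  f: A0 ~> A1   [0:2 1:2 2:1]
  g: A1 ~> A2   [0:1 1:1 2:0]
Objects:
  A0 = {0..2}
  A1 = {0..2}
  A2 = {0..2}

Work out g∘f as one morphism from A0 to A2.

Answer: [0:0 1:0 2:1]

Work:
  0 f~>2 g~>0
  1 f~>2 g~>0
  2 f~>1 g~>1
⟦path⟧: [0:0 1:0 2:1]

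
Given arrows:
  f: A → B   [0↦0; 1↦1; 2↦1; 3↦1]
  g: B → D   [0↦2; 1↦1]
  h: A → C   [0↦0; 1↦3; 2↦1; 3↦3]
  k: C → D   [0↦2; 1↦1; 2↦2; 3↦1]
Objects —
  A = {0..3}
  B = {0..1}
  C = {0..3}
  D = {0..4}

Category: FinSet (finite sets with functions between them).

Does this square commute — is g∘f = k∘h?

Along f;g (path 1):
  0 f→0 g→2
  1 f→1 g→1
  2 f→1 g→1
  3 f→1 g→1
  result₁ = [0↦2; 1↦1; 2↦1; 3↦1]
Along h;k (path 2):
  0 h→0 k→2
  1 h→3 k→1
  2 h→1 k→1
  3 h→3 k→1
  result₂ = [0↦2; 1↦1; 2↦1; 3↦1]
Equal? YES — commutes

Answer: COMMUTES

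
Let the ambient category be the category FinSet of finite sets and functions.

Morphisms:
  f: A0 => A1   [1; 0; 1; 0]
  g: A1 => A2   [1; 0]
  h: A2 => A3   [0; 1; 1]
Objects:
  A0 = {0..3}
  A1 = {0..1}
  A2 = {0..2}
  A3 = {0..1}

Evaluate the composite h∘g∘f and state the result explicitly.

Answer: [0; 1; 0; 1]

Derivation:
  0 f=>1 g=>0 h=>0
  1 f=>0 g=>1 h=>1
  2 f=>1 g=>0 h=>0
  3 f=>0 g=>1 h=>1
⟦path⟧: [0; 1; 0; 1]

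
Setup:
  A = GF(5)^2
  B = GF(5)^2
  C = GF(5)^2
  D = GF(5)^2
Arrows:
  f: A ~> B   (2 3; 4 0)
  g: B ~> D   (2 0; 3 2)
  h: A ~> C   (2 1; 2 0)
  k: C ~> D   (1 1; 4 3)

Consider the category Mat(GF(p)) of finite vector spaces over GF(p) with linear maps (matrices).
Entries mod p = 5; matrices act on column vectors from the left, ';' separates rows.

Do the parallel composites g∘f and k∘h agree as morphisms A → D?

1) trace f;g:
  e0=[1,0] f~>[2,4] g~>[4,4]
  e1=[0,1] f~>[3,0] g~>[1,4]
  result₁ = (4 1; 4 4)
2) trace h;k:
  e0=[1,0] h~>[2,2] k~>[4,4]
  e1=[0,1] h~>[1,0] k~>[1,4]
  result₂ = (4 1; 4 4)
Equal? same morphism ✓

Answer: COMMUTES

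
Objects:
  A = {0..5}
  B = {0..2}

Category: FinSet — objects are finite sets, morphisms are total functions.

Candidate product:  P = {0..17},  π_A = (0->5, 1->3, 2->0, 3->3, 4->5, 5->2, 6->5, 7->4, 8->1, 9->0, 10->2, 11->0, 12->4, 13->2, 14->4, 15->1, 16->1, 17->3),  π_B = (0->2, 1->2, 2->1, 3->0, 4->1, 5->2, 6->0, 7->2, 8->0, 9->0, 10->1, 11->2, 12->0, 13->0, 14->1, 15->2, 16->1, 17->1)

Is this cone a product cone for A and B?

Answer: VALID PRODUCT

Work:
|A|·|B| = 6·3 = 18;  |P| = 18
Check the pairing map k ↦ (π_A(k), π_B(k)):
  0 -> (5,2)
  1 -> (3,2)
  2 -> (0,1)
  3 -> (3,0)
  4 -> (5,1)
  5 -> (2,2)
  6 -> (5,0)
  7 -> (4,2)
  8 -> (1,0)
  9 -> (0,0)
  10 -> (2,1)
  11 -> (0,2)
  12 -> (4,0)
  13 -> (2,0)
  14 -> (4,1)
  15 -> (1,2)
  16 -> (1,1)
  17 -> (3,1)
distinct pairs in image: 18 / 18 needed
  → bijection onto A×B; projections well-typed.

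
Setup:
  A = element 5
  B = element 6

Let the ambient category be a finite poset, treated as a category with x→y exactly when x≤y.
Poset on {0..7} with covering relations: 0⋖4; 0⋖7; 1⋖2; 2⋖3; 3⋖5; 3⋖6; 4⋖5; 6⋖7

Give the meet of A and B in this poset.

Lower bounds of A=5 and B=6: {1,2,3}
  1 <= 3
  2 <= 3
  3 <= 3
glb = 3

Answer: A∧B = 3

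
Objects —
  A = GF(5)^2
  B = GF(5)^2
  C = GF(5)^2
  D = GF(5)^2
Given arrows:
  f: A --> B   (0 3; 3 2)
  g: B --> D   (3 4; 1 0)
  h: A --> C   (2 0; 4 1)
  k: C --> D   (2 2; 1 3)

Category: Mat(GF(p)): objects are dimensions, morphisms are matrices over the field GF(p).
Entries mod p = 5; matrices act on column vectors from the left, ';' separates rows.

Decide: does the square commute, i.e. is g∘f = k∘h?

Path 1 = f;g:
  e0=[1,0] f-->[0,3] g-->[2,0]
  e1=[0,1] f-->[3,2] g-->[2,3]
  ⟦path⟧₁ = (2 2; 0 3)
Path 2 = h;k:
  e0=[1,0] h-->[2,4] k-->[2,4]
  e1=[0,1] h-->[0,1] k-->[2,3]
  ⟦path⟧₂ = (2 2; 4 3)
Equal? differ; not commutative

Answer: DOES NOT COMMUTE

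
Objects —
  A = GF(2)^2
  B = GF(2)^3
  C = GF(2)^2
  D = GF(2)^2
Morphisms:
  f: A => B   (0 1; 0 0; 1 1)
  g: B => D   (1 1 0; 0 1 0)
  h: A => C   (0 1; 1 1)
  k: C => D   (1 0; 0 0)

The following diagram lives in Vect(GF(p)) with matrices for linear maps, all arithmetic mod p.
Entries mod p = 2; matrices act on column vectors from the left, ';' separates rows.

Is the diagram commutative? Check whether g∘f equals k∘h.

Path 1 = f;g:
  e0=⟨1,0⟩ f=>⟨0,0,1⟩ g=>⟨0,0⟩
  e1=⟨0,1⟩ f=>⟨1,0,1⟩ g=>⟨1,0⟩
  result₁ = (0 1; 0 0)
Path 2 = h;k:
  e0=⟨1,0⟩ h=>⟨0,1⟩ k=>⟨0,0⟩
  e1=⟨0,1⟩ h=>⟨1,1⟩ k=>⟨1,0⟩
  result₂ = (0 1; 0 0)
Equal? same morphism ✓

Answer: COMMUTES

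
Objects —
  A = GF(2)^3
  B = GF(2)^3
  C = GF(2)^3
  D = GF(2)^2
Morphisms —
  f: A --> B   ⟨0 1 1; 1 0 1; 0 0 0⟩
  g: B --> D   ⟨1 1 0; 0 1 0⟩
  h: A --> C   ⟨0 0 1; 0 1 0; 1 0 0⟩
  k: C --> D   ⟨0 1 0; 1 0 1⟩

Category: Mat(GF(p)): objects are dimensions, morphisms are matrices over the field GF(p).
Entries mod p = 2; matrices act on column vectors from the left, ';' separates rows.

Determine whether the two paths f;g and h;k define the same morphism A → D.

Along f;g (path 1):
  e0=[1,0,0] f-->[0,1,0] g-->[1,1]
  e1=[0,1,0] f-->[1,0,0] g-->[1,0]
  e2=[0,0,1] f-->[1,1,0] g-->[0,1]
  ⟦path⟧₁ = ⟨1 1 0; 1 0 1⟩
Along h;k (path 2):
  e0=[1,0,0] h-->[0,0,1] k-->[0,1]
  e1=[0,1,0] h-->[0,1,0] k-->[1,0]
  e2=[0,0,1] h-->[1,0,0] k-->[0,1]
  ⟦path⟧₂ = ⟨0 1 0; 1 0 1⟩
Equal? NO — does not commute

Answer: DOES NOT COMMUTE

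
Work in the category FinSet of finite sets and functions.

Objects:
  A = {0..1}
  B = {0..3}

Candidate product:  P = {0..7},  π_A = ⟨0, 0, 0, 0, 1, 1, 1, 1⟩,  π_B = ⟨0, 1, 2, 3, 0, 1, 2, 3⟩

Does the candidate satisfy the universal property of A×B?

Answer: VALID PRODUCT

Derivation:
|A|·|B| = 2·4 = 8;  |P| = 8
Check the pairing map k ↦ (π_A(k), π_B(k)):
  0 -> (0,0)
  1 -> (0,1)
  2 -> (0,2)
  3 -> (0,3)
  4 -> (1,0)
  5 -> (1,1)
  6 -> (1,2)
  7 -> (1,3)
distinct pairs in image: 8 / 8 needed
  → bijection onto A×B; projections well-typed.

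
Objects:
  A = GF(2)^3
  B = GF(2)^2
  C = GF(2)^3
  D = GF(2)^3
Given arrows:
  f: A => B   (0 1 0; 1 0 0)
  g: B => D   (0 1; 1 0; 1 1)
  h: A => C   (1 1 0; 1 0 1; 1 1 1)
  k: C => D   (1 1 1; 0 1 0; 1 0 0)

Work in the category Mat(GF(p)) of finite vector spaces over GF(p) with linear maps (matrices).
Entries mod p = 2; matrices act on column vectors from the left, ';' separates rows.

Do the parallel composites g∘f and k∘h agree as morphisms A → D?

Answer: DOES NOT COMMUTE

Work:
Along f;g (path 1):
  e0=[1,0,0] f=>[0,1] g=>[1,0,1]
  e1=[0,1,0] f=>[1,0] g=>[0,1,1]
  e2=[0,0,1] f=>[0,0] g=>[0,0,0]
  ⟦path⟧₁ = (1 0 0; 0 1 0; 1 1 0)
Along h;k (path 2):
  e0=[1,0,0] h=>[1,1,1] k=>[1,1,1]
  e1=[0,1,0] h=>[1,0,1] k=>[0,0,1]
  e2=[0,0,1] h=>[0,1,1] k=>[0,1,0]
  ⟦path⟧₂ = (1 0 0; 1 0 1; 1 1 0)
Equal? differ; not commutative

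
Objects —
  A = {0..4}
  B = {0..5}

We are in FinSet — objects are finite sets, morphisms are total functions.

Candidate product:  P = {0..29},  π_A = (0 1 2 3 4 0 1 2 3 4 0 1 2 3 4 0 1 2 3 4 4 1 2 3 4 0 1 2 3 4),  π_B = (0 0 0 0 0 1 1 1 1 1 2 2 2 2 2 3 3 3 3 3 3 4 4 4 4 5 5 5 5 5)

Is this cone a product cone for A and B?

|A|·|B| = 5·6 = 30;  |P| = 30
Check the pairing map k ↦ (π_A(k), π_B(k)):
  0 : (0,0)
  1 : (1,0)
  2 : (2,0)
  3 : (3,0)
  4 : (4,0)
  5 : (0,1)
  6 : (1,1)
  7 : (2,1)
  8 : (3,1)
  9 : (4,1)
  10 : (0,2)
  11 : (1,2)
  12 : (2,2)
  13 : (3,2)
  14 : (4,2)
  15 : (0,3)
  16 : (1,3)
  17 : (2,3)
  18 : (3,3)
  19 : (4,3)
  20 : (4,3)  ✗ repeats pair of k=19
  21 : (1,4)
  22 : (2,4)
  23 : (3,4)
  24 : (4,4)
  25 : (0,5)
  26 : (1,5)
  27 : (2,5)
  28 : (3,5)
  29 : (4,5)
distinct pairs in image: 29 / 30 needed
  → (4,3) hit at k=19 and k=20

Answer: NOT A VALID PRODUCT — duplicate pair at indices 19,20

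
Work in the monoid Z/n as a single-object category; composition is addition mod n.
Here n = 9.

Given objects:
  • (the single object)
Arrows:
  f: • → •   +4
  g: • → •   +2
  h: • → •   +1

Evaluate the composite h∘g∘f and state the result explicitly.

Answer: +7

Derivation:
  0 +4≡4 +2≡6 +1≡7  (mod 9)
result: +7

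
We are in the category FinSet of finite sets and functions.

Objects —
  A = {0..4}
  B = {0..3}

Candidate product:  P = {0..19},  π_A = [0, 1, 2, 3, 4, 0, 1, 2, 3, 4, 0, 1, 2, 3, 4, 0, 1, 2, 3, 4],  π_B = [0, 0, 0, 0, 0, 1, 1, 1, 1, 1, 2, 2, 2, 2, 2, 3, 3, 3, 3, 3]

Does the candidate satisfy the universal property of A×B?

|A|·|B| = 5·4 = 20;  |P| = 20
Check the pairing map k ↦ (π_A(k), π_B(k)):
  0 : (0,0)
  1 : (1,0)
  2 : (2,0)
  3 : (3,0)
  4 : (4,0)
  5 : (0,1)
  6 : (1,1)
  7 : (2,1)
  8 : (3,1)
  9 : (4,1)
  10 : (0,2)
  11 : (1,2)
  12 : (2,2)
  13 : (3,2)
  14 : (4,2)
  15 : (0,3)
  16 : (1,3)
  17 : (2,3)
  18 : (3,3)
  19 : (4,3)
distinct pairs in image: 20 / 20 needed
  → bijection onto A×B; projections well-typed.

Answer: VALID PRODUCT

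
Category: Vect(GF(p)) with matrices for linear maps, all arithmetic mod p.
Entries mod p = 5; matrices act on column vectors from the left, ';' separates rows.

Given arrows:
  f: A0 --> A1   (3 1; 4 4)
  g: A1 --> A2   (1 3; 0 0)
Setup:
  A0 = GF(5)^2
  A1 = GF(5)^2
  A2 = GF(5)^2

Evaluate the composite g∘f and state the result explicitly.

  e0=(1,0) f-->(3,4) g-->(0,0)
  e1=(0,1) f-->(1,4) g-->(3,0)
composite: (0 3; 0 0)

Answer: (0 3; 0 0)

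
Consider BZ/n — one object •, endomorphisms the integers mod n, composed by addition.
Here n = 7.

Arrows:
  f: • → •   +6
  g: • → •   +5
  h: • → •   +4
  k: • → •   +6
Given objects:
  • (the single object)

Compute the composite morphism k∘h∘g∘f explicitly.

  0 +6≡6 +5≡4 +4≡1 +6≡0  (mod 7)
⟦path⟧: +0

Answer: +0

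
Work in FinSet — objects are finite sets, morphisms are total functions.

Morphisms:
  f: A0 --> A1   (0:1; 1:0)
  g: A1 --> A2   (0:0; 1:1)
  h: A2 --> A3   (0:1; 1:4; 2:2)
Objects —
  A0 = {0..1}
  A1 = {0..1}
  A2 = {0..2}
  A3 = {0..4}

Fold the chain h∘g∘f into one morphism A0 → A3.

  0 f-->1 g-->1 h-->4
  1 f-->0 g-->0 h-->1
result: (0:4; 1:1)

Answer: (0:4; 1:1)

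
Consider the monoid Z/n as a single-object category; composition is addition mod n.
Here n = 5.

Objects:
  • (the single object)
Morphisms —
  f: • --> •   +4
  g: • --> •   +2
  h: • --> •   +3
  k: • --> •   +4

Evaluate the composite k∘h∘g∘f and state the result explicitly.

  0 +4≡4 +2≡1 +3≡4 +4≡3  (mod 5)
composite: +3

Answer: +3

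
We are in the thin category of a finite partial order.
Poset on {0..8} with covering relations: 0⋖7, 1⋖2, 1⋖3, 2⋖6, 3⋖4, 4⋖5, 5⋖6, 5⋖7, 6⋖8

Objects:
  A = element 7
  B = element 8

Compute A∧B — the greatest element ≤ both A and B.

Answer: A∧B = 5

Derivation:
Lower bounds of A=7 and B=8: {1,3,4,5}
  1 ≤ 5
  3 ≤ 5
  4 ≤ 5
  5 ≤ 5
glb = 5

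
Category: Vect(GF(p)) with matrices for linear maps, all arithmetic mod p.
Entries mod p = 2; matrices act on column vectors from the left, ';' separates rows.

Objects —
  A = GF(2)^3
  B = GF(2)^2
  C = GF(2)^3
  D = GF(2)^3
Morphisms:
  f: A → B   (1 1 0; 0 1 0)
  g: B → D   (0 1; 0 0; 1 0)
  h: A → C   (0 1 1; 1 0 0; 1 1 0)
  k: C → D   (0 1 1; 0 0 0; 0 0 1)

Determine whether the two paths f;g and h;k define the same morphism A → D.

1) trace f;g:
  e0=(1,0,0) f→(1,0) g→(0,0,1)
  e1=(0,1,0) f→(1,1) g→(1,0,1)
  e2=(0,0,1) f→(0,0) g→(0,0,0)
  composite₁ = (0 1 0; 0 0 0; 1 1 0)
2) trace h;k:
  e0=(1,0,0) h→(0,1,1) k→(0,0,1)
  e1=(0,1,0) h→(1,0,1) k→(1,0,1)
  e2=(0,0,1) h→(1,0,0) k→(0,0,0)
  composite₂ = (0 1 0; 0 0 0; 1 1 0)
Equal? same morphism ✓

Answer: COMMUTES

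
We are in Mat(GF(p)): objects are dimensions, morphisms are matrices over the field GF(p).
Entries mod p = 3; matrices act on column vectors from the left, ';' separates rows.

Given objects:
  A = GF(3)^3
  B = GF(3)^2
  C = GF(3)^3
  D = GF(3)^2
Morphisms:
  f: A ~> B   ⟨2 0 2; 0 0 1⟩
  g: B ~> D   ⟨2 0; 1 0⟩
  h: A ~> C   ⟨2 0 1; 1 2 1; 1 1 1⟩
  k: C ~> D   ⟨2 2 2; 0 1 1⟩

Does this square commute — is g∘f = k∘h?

1) trace f;g:
  e0=⟨1,0,0⟩ f~>⟨2,0⟩ g~>⟨1,2⟩
  e1=⟨0,1,0⟩ f~>⟨0,0⟩ g~>⟨0,0⟩
  e2=⟨0,0,1⟩ f~>⟨2,1⟩ g~>⟨1,2⟩
  composite₁ = ⟨1 0 1; 2 0 2⟩
2) trace h;k:
  e0=⟨1,0,0⟩ h~>⟨2,1,1⟩ k~>⟨2,2⟩
  e1=⟨0,1,0⟩ h~>⟨0,2,1⟩ k~>⟨0,0⟩
  e2=⟨0,0,1⟩ h~>⟨1,1,1⟩ k~>⟨0,2⟩
  composite₂ = ⟨2 0 0; 2 0 2⟩
Equal? distinct morphisms ✗

Answer: DOES NOT COMMUTE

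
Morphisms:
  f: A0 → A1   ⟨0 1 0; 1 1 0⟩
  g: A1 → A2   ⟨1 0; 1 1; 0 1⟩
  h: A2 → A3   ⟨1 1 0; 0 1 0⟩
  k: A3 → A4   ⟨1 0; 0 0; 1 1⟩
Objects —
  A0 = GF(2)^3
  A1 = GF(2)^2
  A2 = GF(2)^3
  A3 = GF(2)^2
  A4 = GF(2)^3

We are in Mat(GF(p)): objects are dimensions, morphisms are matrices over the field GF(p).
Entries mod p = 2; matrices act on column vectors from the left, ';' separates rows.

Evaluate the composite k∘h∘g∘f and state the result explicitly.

  e0=[1,0,0] f→[0,1] g→[0,1,1] h→[1,1] k→[1,0,0]
  e1=[0,1,0] f→[1,1] g→[1,0,1] h→[1,0] k→[1,0,1]
  e2=[0,0,1] f→[0,0] g→[0,0,0] h→[0,0] k→[0,0,0]
⟦path⟧: ⟨1 1 0; 0 0 0; 0 1 0⟩

Answer: ⟨1 1 0; 0 0 0; 0 1 0⟩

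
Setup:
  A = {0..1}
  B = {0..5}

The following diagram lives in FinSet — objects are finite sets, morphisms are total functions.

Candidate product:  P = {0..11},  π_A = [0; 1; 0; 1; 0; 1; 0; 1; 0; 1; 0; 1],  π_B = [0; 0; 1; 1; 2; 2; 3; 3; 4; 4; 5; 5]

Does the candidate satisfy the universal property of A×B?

Answer: VALID PRODUCT

Trace:
|A|·|B| = 2·6 = 12;  |P| = 12
Check the pairing map k ↦ (π_A(k), π_B(k)):
  0 ↦ (0,0)
  1 ↦ (1,0)
  2 ↦ (0,1)
  3 ↦ (1,1)
  4 ↦ (0,2)
  5 ↦ (1,2)
  6 ↦ (0,3)
  7 ↦ (1,3)
  8 ↦ (0,4)
  9 ↦ (1,4)
  10 ↦ (0,5)
  11 ↦ (1,5)
distinct pairs in image: 12 / 12 needed
  → bijection onto A×B; projections well-typed.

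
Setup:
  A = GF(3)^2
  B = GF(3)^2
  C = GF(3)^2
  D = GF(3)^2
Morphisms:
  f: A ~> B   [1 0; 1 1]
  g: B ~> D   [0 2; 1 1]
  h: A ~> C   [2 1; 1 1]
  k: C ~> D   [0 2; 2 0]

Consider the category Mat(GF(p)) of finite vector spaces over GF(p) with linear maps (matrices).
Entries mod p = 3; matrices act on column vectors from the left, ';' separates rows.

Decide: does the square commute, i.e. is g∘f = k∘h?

Answer: DOES NOT COMMUTE

Derivation:
Path 1 = f;g:
  e0=⟨1,0⟩ f~>⟨1,1⟩ g~>⟨2,2⟩
  e1=⟨0,1⟩ f~>⟨0,1⟩ g~>⟨2,1⟩
  composite₁ = [2 2; 2 1]
Path 2 = h;k:
  e0=⟨1,0⟩ h~>⟨2,1⟩ k~>⟨2,1⟩
  e1=⟨0,1⟩ h~>⟨1,1⟩ k~>⟨2,2⟩
  composite₂ = [2 2; 1 2]
Equal? distinct morphisms ✗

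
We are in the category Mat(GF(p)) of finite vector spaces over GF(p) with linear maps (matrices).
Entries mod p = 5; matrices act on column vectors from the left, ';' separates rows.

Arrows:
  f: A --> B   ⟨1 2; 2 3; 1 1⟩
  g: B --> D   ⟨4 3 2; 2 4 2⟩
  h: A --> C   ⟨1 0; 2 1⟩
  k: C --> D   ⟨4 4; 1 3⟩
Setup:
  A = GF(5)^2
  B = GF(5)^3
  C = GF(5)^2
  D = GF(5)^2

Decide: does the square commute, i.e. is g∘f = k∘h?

Along f;g (path 1):
  e0=[1,0] f-->[1,2,1] g-->[2,2]
  e1=[0,1] f-->[2,3,1] g-->[4,3]
  ⟦path⟧₁ = ⟨2 4; 2 3⟩
Along h;k (path 2):
  e0=[1,0] h-->[1,2] k-->[2,2]
  e1=[0,1] h-->[0,1] k-->[4,3]
  ⟦path⟧₂ = ⟨2 4; 2 3⟩
Equal? equal; square commutes

Answer: COMMUTES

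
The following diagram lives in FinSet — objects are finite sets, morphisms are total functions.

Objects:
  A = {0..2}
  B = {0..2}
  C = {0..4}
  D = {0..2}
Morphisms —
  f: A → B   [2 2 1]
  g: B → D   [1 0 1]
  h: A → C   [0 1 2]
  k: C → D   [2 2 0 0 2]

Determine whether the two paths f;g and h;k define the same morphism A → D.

Along f;g (path 1):
  0 f→2 g→1
  1 f→2 g→1
  2 f→1 g→0
  ⟦path⟧₁ = [1 1 0]
Along h;k (path 2):
  0 h→0 k→2
  1 h→1 k→2
  2 h→2 k→0
  ⟦path⟧₂ = [2 2 0]
Equal? NO — does not commute

Answer: DOES NOT COMMUTE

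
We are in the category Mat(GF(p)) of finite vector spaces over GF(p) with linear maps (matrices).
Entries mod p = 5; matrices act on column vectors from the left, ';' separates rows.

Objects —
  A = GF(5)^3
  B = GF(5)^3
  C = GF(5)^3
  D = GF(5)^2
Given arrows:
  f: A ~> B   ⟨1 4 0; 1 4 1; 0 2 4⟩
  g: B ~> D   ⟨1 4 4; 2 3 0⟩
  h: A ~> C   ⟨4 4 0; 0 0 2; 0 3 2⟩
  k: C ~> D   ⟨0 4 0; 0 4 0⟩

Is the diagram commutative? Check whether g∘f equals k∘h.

Answer: DOES NOT COMMUTE

Derivation:
1) trace f;g:
  e0=[1,0,0] f~>[1,1,0] g~>[0,0]
  e1=[0,1,0] f~>[4,4,2] g~>[3,0]
  e2=[0,0,1] f~>[0,1,4] g~>[0,3]
  composite₁ = ⟨0 3 0; 0 0 3⟩
2) trace h;k:
  e0=[1,0,0] h~>[4,0,0] k~>[0,0]
  e1=[0,1,0] h~>[4,0,3] k~>[0,0]
  e2=[0,0,1] h~>[0,2,2] k~>[3,3]
  composite₂ = ⟨0 0 3; 0 0 3⟩
Equal? NO — does not commute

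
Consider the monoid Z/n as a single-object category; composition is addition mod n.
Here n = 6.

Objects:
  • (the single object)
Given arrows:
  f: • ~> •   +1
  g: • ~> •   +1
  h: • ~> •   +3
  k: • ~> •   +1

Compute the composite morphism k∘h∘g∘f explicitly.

  0 +1≡1 +1≡2 +3≡5 +1≡0  (mod 6)
⟦path⟧: +0

Answer: +0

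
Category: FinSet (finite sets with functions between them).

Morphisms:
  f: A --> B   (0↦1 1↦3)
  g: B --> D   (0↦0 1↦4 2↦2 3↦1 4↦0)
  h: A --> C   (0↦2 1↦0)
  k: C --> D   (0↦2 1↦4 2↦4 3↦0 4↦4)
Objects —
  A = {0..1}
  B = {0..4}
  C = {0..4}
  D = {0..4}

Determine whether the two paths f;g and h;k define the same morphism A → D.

Answer: DOES NOT COMMUTE

Work:
Along f;g (path 1):
  0 f-->1 g-->4
  1 f-->3 g-->1
  result₁ = (0↦4 1↦1)
Along h;k (path 2):
  0 h-->2 k-->4
  1 h-->0 k-->2
  result₂ = (0↦4 1↦2)
Equal? differ; not commutative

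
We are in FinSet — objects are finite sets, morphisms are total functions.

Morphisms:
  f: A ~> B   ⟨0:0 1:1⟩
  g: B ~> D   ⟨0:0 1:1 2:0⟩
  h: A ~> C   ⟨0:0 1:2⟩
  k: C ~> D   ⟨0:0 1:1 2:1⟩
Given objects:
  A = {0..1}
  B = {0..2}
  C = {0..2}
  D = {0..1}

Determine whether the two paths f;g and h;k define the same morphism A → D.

Path 1 = f;g:
  0 f~>0 g~>0
  1 f~>1 g~>1
  ⟦path⟧₁ = ⟨0:0 1:1⟩
Path 2 = h;k:
  0 h~>0 k~>0
  1 h~>2 k~>1
  ⟦path⟧₂ = ⟨0:0 1:1⟩
Equal? equal; square commutes

Answer: COMMUTES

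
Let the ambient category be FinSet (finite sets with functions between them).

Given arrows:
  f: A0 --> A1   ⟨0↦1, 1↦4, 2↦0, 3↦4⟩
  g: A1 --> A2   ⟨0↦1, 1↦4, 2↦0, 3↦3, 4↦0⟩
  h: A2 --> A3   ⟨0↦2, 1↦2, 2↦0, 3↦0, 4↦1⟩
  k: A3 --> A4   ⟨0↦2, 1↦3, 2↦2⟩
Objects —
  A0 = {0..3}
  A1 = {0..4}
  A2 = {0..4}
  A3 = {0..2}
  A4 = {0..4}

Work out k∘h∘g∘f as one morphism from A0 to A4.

  0 f-->1 g-->4 h-->1 k-->3
  1 f-->4 g-->0 h-->2 k-->2
  2 f-->0 g-->1 h-->2 k-->2
  3 f-->4 g-->0 h-->2 k-->2
result: ⟨0↦3, 1↦2, 2↦2, 3↦2⟩

Answer: ⟨0↦3, 1↦2, 2↦2, 3↦2⟩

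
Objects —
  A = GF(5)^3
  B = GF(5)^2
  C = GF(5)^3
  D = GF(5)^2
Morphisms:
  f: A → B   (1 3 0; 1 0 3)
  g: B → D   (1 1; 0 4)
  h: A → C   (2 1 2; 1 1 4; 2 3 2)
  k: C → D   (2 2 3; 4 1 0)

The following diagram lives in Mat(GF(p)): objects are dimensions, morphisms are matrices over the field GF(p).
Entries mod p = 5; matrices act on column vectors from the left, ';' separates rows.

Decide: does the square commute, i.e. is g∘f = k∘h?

Answer: COMMUTES

Work:
Path 1 = f;g:
  e0=[1,0,0] f→[1,1] g→[2,4]
  e1=[0,1,0] f→[3,0] g→[3,0]
  e2=[0,0,1] f→[0,3] g→[3,2]
  composite₁ = (2 3 3; 4 0 2)
Path 2 = h;k:
  e0=[1,0,0] h→[2,1,2] k→[2,4]
  e1=[0,1,0] h→[1,1,3] k→[3,0]
  e2=[0,0,1] h→[2,4,2] k→[3,2]
  composite₂ = (2 3 3; 4 0 2)
Equal? equal; square commutes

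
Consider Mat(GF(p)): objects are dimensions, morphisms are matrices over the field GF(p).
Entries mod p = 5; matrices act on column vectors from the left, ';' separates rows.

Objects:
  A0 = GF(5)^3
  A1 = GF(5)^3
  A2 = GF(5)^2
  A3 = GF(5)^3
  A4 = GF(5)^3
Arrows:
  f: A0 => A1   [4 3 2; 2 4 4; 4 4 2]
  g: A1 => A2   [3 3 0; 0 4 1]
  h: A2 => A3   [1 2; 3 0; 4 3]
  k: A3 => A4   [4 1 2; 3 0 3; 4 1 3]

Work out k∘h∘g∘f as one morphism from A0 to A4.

Answer: [3 0 2; 0 0 0; 1 4 3]

Derivation:
  e0=(1,0,0) f=>(4,2,4) g=>(3,2) h=>(2,4,3) k=>(3,0,1)
  e1=(0,1,0) f=>(3,4,4) g=>(1,0) h=>(1,3,4) k=>(0,0,4)
  e2=(0,0,1) f=>(2,4,2) g=>(3,3) h=>(4,4,1) k=>(2,0,3)
⟦path⟧: [3 0 2; 0 0 0; 1 4 3]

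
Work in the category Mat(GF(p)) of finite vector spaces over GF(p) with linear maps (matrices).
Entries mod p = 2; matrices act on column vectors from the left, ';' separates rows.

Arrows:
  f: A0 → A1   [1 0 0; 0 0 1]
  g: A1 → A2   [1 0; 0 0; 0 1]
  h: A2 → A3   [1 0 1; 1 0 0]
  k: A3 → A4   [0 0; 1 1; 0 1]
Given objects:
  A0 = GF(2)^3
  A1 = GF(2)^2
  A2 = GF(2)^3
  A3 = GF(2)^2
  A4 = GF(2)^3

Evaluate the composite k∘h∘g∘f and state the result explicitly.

  e0=[1,0,0] f→[1,0] g→[1,0,0] h→[1,1] k→[0,0,1]
  e1=[0,1,0] f→[0,0] g→[0,0,0] h→[0,0] k→[0,0,0]
  e2=[0,0,1] f→[0,1] g→[0,0,1] h→[1,0] k→[0,1,0]
⟦path⟧: [0 0 0; 0 0 1; 1 0 0]

Answer: [0 0 0; 0 0 1; 1 0 0]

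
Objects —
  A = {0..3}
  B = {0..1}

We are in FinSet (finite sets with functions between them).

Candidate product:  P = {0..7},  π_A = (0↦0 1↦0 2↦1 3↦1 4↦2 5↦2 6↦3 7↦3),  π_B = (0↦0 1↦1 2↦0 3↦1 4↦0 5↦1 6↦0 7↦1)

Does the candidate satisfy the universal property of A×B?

Answer: VALID PRODUCT

Trace:
|A|·|B| = 4·2 = 8;  |P| = 8
Check the pairing map k ↦ (π_A(k), π_B(k)):
  0 ↦ (0,0)
  1 ↦ (0,1)
  2 ↦ (1,0)
  3 ↦ (1,1)
  4 ↦ (2,0)
  5 ↦ (2,1)
  6 ↦ (3,0)
  7 ↦ (3,1)
distinct pairs in image: 8 / 8 needed
  → bijection onto A×B; projections well-typed.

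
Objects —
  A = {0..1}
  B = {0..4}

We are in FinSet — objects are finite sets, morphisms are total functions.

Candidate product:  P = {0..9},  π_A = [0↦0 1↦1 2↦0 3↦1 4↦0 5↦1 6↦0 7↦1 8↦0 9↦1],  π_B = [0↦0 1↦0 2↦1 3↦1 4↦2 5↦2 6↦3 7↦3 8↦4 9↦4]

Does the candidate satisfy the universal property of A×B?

|A|·|B| = 2·5 = 10;  |P| = 10
Check the pairing map k ↦ (π_A(k), π_B(k)):
  0 ↦ (0,0)
  1 ↦ (1,0)
  2 ↦ (0,1)
  3 ↦ (1,1)
  4 ↦ (0,2)
  5 ↦ (1,2)
  6 ↦ (0,3)
  7 ↦ (1,3)
  8 ↦ (0,4)
  9 ↦ (1,4)
distinct pairs in image: 10 / 10 needed
  → bijection onto A×B; projections well-typed.

Answer: VALID PRODUCT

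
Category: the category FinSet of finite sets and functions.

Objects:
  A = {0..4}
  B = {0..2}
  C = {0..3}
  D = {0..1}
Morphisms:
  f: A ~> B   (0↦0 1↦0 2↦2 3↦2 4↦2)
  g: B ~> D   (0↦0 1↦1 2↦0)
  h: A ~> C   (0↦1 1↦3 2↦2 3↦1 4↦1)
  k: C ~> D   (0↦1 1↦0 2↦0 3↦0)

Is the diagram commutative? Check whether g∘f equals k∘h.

Answer: COMMUTES

Trace:
1) trace f;g:
  0 f~>0 g~>0
  1 f~>0 g~>0
  2 f~>2 g~>0
  3 f~>2 g~>0
  4 f~>2 g~>0
  result₁ = (0↦0 1↦0 2↦0 3↦0 4↦0)
2) trace h;k:
  0 h~>1 k~>0
  1 h~>3 k~>0
  2 h~>2 k~>0
  3 h~>1 k~>0
  4 h~>1 k~>0
  result₂ = (0↦0 1↦0 2↦0 3↦0 4↦0)
Equal? same morphism ✓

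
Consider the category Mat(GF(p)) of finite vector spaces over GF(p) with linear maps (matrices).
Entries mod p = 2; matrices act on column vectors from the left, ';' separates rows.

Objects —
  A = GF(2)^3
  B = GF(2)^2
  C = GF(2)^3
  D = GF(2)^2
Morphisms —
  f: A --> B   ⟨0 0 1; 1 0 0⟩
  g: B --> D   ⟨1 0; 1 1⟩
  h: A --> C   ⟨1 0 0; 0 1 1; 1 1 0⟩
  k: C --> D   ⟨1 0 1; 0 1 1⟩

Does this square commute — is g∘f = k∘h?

Answer: DOES NOT COMMUTE

Work:
Path 1 = f;g:
  e0=[1,0,0] f-->[0,1] g-->[0,1]
  e1=[0,1,0] f-->[0,0] g-->[0,0]
  e2=[0,0,1] f-->[1,0] g-->[1,1]
  composite₁ = ⟨0 0 1; 1 0 1⟩
Path 2 = h;k:
  e0=[1,0,0] h-->[1,0,1] k-->[0,1]
  e1=[0,1,0] h-->[0,1,1] k-->[1,0]
  e2=[0,0,1] h-->[0,1,0] k-->[0,1]
  composite₂ = ⟨0 1 0; 1 0 1⟩
Equal? distinct morphisms ✗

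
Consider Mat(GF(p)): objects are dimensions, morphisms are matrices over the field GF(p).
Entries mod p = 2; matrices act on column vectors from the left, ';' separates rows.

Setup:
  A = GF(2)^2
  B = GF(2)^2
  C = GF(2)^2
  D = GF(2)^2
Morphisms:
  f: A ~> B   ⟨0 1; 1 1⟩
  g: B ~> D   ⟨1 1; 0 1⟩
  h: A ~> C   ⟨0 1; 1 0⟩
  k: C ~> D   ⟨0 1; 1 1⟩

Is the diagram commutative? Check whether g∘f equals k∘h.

Path 1 = f;g:
  e0=⟨1,0⟩ f~>⟨0,1⟩ g~>⟨1,1⟩
  e1=⟨0,1⟩ f~>⟨1,1⟩ g~>⟨0,1⟩
  composite₁ = ⟨1 0; 1 1⟩
Path 2 = h;k:
  e0=⟨1,0⟩ h~>⟨0,1⟩ k~>⟨1,1⟩
  e1=⟨0,1⟩ h~>⟨1,0⟩ k~>⟨0,1⟩
  composite₂ = ⟨1 0; 1 1⟩
Equal? YES — commutes

Answer: COMMUTES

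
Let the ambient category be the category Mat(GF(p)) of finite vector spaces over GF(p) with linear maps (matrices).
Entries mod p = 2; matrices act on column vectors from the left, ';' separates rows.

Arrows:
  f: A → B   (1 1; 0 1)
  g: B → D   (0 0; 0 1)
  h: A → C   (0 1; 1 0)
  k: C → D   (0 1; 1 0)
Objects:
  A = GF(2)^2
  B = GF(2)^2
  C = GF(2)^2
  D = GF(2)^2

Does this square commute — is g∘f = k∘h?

1) trace f;g:
  e0=(1,0) f→(1,0) g→(0,0)
  e1=(0,1) f→(1,1) g→(0,1)
  ⟦path⟧₁ = (0 0; 0 1)
2) trace h;k:
  e0=(1,0) h→(0,1) k→(1,0)
  e1=(0,1) h→(1,0) k→(0,1)
  ⟦path⟧₂ = (1 0; 0 1)
Equal? distinct morphisms ✗

Answer: DOES NOT COMMUTE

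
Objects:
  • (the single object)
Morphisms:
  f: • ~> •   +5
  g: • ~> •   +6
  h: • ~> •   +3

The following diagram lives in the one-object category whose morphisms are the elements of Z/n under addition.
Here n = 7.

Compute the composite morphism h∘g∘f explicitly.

  0 +5≡5 +6≡4 +3≡0  (mod 7)
composite: +0

Answer: +0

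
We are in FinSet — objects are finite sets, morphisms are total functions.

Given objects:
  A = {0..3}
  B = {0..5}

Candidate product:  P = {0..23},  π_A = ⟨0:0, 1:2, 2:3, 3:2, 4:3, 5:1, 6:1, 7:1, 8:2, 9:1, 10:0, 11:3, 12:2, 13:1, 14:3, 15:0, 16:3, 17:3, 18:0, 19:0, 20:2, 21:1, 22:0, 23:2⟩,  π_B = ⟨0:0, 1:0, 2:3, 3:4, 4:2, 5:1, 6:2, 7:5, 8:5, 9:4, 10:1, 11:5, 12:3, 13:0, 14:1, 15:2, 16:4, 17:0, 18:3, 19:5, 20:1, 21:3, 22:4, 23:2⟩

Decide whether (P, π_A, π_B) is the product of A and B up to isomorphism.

Answer: VALID PRODUCT

Derivation:
|A|·|B| = 4·6 = 24;  |P| = 24
Check the pairing map k ↦ (π_A(k), π_B(k)):
  0 : (0,0)
  1 : (2,0)
  2 : (3,3)
  3 : (2,4)
  4 : (3,2)
  5 : (1,1)
  6 : (1,2)
  7 : (1,5)
  8 : (2,5)
  9 : (1,4)
  10 : (0,1)
  11 : (3,5)
  12 : (2,3)
  13 : (1,0)
  14 : (3,1)
  15 : (0,2)
  16 : (3,4)
  17 : (3,0)
  18 : (0,3)
  19 : (0,5)
  20 : (2,1)
  21 : (1,3)
  22 : (0,4)
  23 : (2,2)
distinct pairs in image: 24 / 24 needed
  → bijection onto A×B; projections well-typed.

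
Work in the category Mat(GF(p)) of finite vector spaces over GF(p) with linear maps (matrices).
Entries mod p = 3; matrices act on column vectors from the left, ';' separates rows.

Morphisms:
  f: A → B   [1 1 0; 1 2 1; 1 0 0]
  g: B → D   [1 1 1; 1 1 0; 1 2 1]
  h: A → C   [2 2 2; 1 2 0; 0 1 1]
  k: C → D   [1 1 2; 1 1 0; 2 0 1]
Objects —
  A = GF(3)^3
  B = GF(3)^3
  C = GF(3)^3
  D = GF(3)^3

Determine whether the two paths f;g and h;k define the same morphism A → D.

Answer: DOES NOT COMMUTE

Trace:
Along f;g (path 1):
  e0=(1,0,0) f→(1,1,1) g→(0,2,1)
  e1=(0,1,0) f→(1,2,0) g→(0,0,2)
  e2=(0,0,1) f→(0,1,0) g→(1,1,2)
  result₁ = [0 0 1; 2 0 1; 1 2 2]
Along h;k (path 2):
  e0=(1,0,0) h→(2,1,0) k→(0,0,1)
  e1=(0,1,0) h→(2,2,1) k→(0,1,2)
  e2=(0,0,1) h→(2,0,1) k→(1,2,2)
  result₂ = [0 0 1; 0 1 2; 1 2 2]
Equal? differ; not commutative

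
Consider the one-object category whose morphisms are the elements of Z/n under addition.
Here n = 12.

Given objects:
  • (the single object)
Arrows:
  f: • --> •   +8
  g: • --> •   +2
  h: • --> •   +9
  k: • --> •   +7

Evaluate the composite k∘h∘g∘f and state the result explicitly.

  0 +8≡8 +2≡10 +9≡7 +7≡2  (mod 12)
result: +2

Answer: +2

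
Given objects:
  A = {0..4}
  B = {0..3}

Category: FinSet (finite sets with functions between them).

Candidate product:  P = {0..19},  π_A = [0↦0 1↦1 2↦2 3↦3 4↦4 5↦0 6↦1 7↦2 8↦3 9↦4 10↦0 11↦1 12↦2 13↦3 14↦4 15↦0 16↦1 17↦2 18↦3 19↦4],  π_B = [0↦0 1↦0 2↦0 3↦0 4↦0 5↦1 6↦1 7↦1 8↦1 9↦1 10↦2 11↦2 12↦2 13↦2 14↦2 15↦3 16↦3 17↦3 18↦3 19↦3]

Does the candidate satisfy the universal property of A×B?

Answer: VALID PRODUCT

Derivation:
|A|·|B| = 5·4 = 20;  |P| = 20
Check the pairing map k ↦ (π_A(k), π_B(k)):
  0 ↦ (0,0)
  1 ↦ (1,0)
  2 ↦ (2,0)
  3 ↦ (3,0)
  4 ↦ (4,0)
  5 ↦ (0,1)
  6 ↦ (1,1)
  7 ↦ (2,1)
  8 ↦ (3,1)
  9 ↦ (4,1)
  10 ↦ (0,2)
  11 ↦ (1,2)
  12 ↦ (2,2)
  13 ↦ (3,2)
  14 ↦ (4,2)
  15 ↦ (0,3)
  16 ↦ (1,3)
  17 ↦ (2,3)
  18 ↦ (3,3)
  19 ↦ (4,3)
distinct pairs in image: 20 / 20 needed
  → bijection onto A×B; projections well-typed.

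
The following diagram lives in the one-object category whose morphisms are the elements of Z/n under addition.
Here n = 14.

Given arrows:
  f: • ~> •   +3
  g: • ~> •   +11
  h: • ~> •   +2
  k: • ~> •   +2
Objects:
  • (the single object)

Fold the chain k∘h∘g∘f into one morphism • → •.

  0 +3≡3 +11≡0 +2≡2 +2≡4  (mod 14)
⟦path⟧: +4

Answer: +4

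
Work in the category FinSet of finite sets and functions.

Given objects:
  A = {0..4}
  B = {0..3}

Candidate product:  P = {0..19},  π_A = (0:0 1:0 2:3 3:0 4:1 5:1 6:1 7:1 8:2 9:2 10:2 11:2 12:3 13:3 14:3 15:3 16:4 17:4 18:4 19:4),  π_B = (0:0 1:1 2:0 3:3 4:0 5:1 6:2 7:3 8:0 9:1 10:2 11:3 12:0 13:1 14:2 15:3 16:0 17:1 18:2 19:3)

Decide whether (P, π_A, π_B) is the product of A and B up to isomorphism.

Answer: NOT A VALID PRODUCT — duplicate pair at indices 12,2

Trace:
|A|·|B| = 5·4 = 20;  |P| = 20
Check the pairing map k ↦ (π_A(k), π_B(k)):
  0 : (0,0)
  1 : (0,1)
  2 : (3,0)
  3 : (0,3)
  4 : (1,0)
  5 : (1,1)
  6 : (1,2)
  7 : (1,3)
  8 : (2,0)
  9 : (2,1)
  10 : (2,2)
  11 : (2,3)
  12 : (3,0)  ✗ repeats pair of k=2
  13 : (3,1)
  14 : (3,2)
  15 : (3,3)
  16 : (4,0)
  17 : (4,1)
  18 : (4,2)
  19 : (4,3)
distinct pairs in image: 19 / 20 needed
  → (3,0) hit at k=2 and k=12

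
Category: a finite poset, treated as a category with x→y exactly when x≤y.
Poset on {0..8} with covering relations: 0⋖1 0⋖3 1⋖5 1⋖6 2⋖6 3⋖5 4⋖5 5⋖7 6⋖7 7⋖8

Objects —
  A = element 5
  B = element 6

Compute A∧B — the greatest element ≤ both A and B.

{x : x≤A ∧ x≤B} = {0,1}  (A=5, B=6)
  0 ≤ 1
  1 ≤ 1
glb = 1

Answer: A∧B = 1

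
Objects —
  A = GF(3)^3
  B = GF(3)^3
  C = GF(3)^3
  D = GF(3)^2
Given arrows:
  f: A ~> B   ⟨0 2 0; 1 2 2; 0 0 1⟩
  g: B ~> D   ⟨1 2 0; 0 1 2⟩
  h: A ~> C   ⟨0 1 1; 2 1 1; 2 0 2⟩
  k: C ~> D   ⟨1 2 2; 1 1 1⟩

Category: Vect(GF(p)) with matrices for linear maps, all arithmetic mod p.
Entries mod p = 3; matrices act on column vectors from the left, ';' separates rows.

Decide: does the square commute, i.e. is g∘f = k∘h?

Answer: COMMUTES

Work:
Path 1 = f;g:
  e0=⟨1,0,0⟩ f~>⟨0,1,0⟩ g~>⟨2,1⟩
  e1=⟨0,1,0⟩ f~>⟨2,2,0⟩ g~>⟨0,2⟩
  e2=⟨0,0,1⟩ f~>⟨0,2,1⟩ g~>⟨1,1⟩
  ⟦path⟧₁ = ⟨2 0 1; 1 2 1⟩
Path 2 = h;k:
  e0=⟨1,0,0⟩ h~>⟨0,2,2⟩ k~>⟨2,1⟩
  e1=⟨0,1,0⟩ h~>⟨1,1,0⟩ k~>⟨0,2⟩
  e2=⟨0,0,1⟩ h~>⟨1,1,2⟩ k~>⟨1,1⟩
  ⟦path⟧₂ = ⟨2 0 1; 1 2 1⟩
Equal? YES — commutes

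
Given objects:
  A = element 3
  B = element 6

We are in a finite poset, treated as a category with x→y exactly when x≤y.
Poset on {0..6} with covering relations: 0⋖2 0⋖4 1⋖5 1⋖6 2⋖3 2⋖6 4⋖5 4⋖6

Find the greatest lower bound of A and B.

Answer: A∧B = 2

Work:
Common predecessors of 3,6: {0,2}
  0 <= 2
  2 <= 2
glb = 2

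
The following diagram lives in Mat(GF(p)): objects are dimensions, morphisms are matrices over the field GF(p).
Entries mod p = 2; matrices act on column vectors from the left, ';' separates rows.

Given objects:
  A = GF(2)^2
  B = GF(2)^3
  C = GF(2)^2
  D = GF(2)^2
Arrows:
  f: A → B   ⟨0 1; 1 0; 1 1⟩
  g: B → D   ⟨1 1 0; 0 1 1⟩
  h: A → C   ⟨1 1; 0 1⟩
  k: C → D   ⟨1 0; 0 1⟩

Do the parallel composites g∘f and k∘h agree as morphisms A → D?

Answer: COMMUTES

Work:
Along f;g (path 1):
  e0=[1,0] f→[0,1,1] g→[1,0]
  e1=[0,1] f→[1,0,1] g→[1,1]
  composite₁ = ⟨1 1; 0 1⟩
Along h;k (path 2):
  e0=[1,0] h→[1,0] k→[1,0]
  e1=[0,1] h→[1,1] k→[1,1]
  composite₂ = ⟨1 1; 0 1⟩
Equal? YES — commutes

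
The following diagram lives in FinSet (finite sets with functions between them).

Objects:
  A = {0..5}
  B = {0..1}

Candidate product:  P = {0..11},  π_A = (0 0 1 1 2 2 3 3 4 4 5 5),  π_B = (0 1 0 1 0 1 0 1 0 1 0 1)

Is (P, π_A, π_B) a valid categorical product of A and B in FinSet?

|A|·|B| = 6·2 = 12;  |P| = 12
Check the pairing map k ↦ (π_A(k), π_B(k)):
  0 : (0,0)
  1 : (0,1)
  2 : (1,0)
  3 : (1,1)
  4 : (2,0)
  5 : (2,1)
  6 : (3,0)
  7 : (3,1)
  8 : (4,0)
  9 : (4,1)
  10 : (5,0)
  11 : (5,1)
distinct pairs in image: 12 / 12 needed
  → bijection onto A×B; projections well-typed.

Answer: VALID PRODUCT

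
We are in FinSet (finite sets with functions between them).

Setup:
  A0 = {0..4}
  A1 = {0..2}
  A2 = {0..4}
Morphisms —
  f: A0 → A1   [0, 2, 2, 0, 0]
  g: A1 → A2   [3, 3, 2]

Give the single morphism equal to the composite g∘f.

  0 f→0 g→3
  1 f→2 g→2
  2 f→2 g→2
  3 f→0 g→3
  4 f→0 g→3
composite: [3, 2, 2, 3, 3]

Answer: [3, 2, 2, 3, 3]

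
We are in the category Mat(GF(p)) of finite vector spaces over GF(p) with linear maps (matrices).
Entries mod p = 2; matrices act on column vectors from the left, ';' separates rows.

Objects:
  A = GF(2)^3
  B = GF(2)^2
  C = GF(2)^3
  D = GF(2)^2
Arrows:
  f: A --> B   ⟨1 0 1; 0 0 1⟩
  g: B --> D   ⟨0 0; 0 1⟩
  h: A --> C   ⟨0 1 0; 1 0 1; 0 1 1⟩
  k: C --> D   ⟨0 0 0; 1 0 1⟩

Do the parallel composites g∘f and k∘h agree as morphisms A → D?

1) trace f;g:
  e0=[1,0,0] f-->[1,0] g-->[0,0]
  e1=[0,1,0] f-->[0,0] g-->[0,0]
  e2=[0,0,1] f-->[1,1] g-->[0,1]
  ⟦path⟧₁ = ⟨0 0 0; 0 0 1⟩
2) trace h;k:
  e0=[1,0,0] h-->[0,1,0] k-->[0,0]
  e1=[0,1,0] h-->[1,0,1] k-->[0,0]
  e2=[0,0,1] h-->[0,1,1] k-->[0,1]
  ⟦path⟧₂ = ⟨0 0 0; 0 0 1⟩
Equal? same morphism ✓

Answer: COMMUTES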